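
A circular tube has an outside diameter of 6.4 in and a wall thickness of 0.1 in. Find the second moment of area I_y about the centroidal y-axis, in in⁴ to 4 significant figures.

I_y ≈ 9.822 in⁴

Split into non-overlapping primitives; take the origin at the lower-left of the bounding box.
Outer circle: ⌀6.4, A = 32.1699 in², x = 3.2 in, Ī = 82.355 in⁴.
Bore (subtracted): ⌀6.2, A = 30.1907 in², x = 3.2 in, Ī = 72.5332 in⁴.
By symmetry the centroid is at mid-width, x̄ = 3.2 in.
All pieces are centred on the centroidal y-axis, so I = ΣĪ (holes subtracted) = 9.8218 in⁴.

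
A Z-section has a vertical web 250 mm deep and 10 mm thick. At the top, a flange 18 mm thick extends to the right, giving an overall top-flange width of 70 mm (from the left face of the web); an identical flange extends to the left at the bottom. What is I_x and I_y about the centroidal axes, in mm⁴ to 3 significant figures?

Decompose the section into non-overlapping parts with the origin at the bottom-left of its bounding rectangle.
Web: 10 × 250, A = 2 500 mm², y = 125 mm, Ī = 13 020 833 mm⁴.
Top flange (beyond web): 60 × 18, A = 1 080 mm², y = 241 mm, Ī = 29 160 mm⁴.
Bottom flange (beyond web): 60 × 18, A = 1 080 mm², y = 9 mm, Ī = 29 160 mm⁴.
Centroid: ȳ = ΣA·y / ΣA = 125 mm.
Transfer each piece to the centroidal x-axis using Ī + A·d² with d = y − 125:
  web: d = 0 mm → contributes +13 020 833 mm⁴
  top flange (beyond web): d = 116 mm → contributes +14 561 640 mm⁴
  bottom flange (beyond web): d = -116 mm → contributes +14 561 640 mm⁴
Total I = 42 144 113 mm⁴.
For the y-axis: x̄ = 65 mm.
Repeating about the centroidal y-axis gives I_y = 3 314 833 mm⁴.

I_x ≈ 4.21 × 10⁷ mm⁴, I_y ≈ 3.31 × 10⁶ mm⁴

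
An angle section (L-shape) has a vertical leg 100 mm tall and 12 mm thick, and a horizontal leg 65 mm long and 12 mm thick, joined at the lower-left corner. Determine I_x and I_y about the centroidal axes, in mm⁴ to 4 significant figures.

I_x ≈ 1.812 × 10⁶ mm⁴, I_y ≈ 6.023 × 10⁵ mm⁴

Break the section into simple shapes (no overlaps), measuring from the bottom-left corner of the bounding box.
Vertical leg: 12 × 100, A = 1 200 mm², y = 50 mm, Ī = 1 000 000 mm⁴.
Horizontal leg (remainder): 53 × 12, A = 636 mm², y = 6 mm, Ī = 7 632 mm⁴.
Centroid: ȳ = ΣA·y / ΣA = 34.7582 mm.
Transfer each piece to the centroidal x-axis using Ī + A·d² with d = y − 34.7582:
  vertical leg: d = 15.2418 mm → contributes +1 278 776 mm⁴
  horizontal leg (remainder): d = -28.7582 mm → contributes +533 625 mm⁴
Total I = 1 812 401 mm⁴.
For the y-axis: x̄ = 17.2582 mm.
Repeating about the centroidal y-axis gives I_y = 602 346 mm⁴.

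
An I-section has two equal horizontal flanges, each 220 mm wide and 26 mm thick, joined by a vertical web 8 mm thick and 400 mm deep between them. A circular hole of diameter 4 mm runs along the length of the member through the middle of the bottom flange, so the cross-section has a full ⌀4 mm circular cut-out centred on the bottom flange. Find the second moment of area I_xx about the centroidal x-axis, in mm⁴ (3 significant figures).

I_xx ≈ 5.62 × 10⁸ mm⁴

Split into non-overlapping primitives; take the origin at the lower-left of the bounding box.
Bottom flange: 220 × 26, A = 5 720 mm², y = 13 mm, Ī = 322 227 mm⁴.
Web: 8 × 400, A = 3 200 mm², y = 226 mm, Ī = 42 666 667 mm⁴.
Top flange: 220 × 26, A = 5 720 mm², y = 439 mm, Ī = 322 227 mm⁴.
Hole (subtracted): ⌀4, A = 12.566 mm², y = 13 mm, Ī = 12.566 mm⁴.
Centroid: ȳ = ΣA·y / ΣA = 226.18 mm.
Transfer each piece to the centroidal x-axis using Ī + A·d² with d = y − 226.18:
  bottom flange: d = -213.18 mm → contributes +260 278 987 mm⁴
  web: d = -0.18299 mm → contributes +42 666 774 mm⁴
  top flange: d = 212.82 mm → contributes +259 387 209 mm⁴
  hole: d = -213.18 mm → contributes −571 116 mm⁴
Total I = 561 761 854 mm⁴.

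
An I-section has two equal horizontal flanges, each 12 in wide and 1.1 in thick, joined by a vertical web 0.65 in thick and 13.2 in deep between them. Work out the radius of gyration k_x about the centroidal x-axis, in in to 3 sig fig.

k_x ≈ 6.50 in

Break the section into simple shapes (no overlaps), measuring from the bottom-left corner of the bounding box.
Bottom flange: 12 × 1.1, A = 13.2 in², y = 0.55 in, Ī = 1.331 in⁴.
Web: 0.65 × 13.2, A = 8.58 in², y = 7.7 in, Ī = 124.58 in⁴.
Top flange: 12 × 1.1, A = 13.2 in², y = 14.85 in, Ī = 1.331 in⁴.
By symmetry the centroid is at mid-height, ȳ = 7.7 in.
Transfer each piece to the centroidal x-axis using Ī + A·d² with d = y − 7.7:
  bottom flange: d = -7.15 in → contributes +676.15 in⁴
  web: d = 0 in → contributes +124.58 in⁴
  top flange: d = 7.15 in → contributes +676.15 in⁴
Total I = 1476.9 in⁴.
Radius of gyration: k = √(I/A) = √(1476.9 / 34.98) = 6.4977 in.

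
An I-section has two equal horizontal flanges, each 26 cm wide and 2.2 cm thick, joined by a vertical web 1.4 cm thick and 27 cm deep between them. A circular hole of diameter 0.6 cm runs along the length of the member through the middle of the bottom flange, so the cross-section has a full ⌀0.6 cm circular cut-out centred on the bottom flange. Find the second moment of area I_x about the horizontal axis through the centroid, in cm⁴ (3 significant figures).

I_x ≈ 2.67 × 10⁴ cm⁴

Break the section into simple shapes (no overlaps), measuring from the bottom-left corner of the bounding box.
Bottom flange: 26 × 2.2, A = 57.2 cm², y = 1.1 cm, Ī = 23.071 cm⁴.
Web: 1.4 × 27, A = 37.8 cm², y = 15.7 cm, Ī = 2296.4 cm⁴.
Top flange: 26 × 2.2, A = 57.2 cm², y = 30.3 cm, Ī = 23.071 cm⁴.
Hole (subtracted): ⌀0.6, A = 0.28274 cm², y = 1.1 cm, Ī = 0.0063617 cm⁴.
Centroid: ȳ = ΣA·y / ΣA = 15.727 cm.
Transfer each piece to the horizontal axis through the centroid using Ī + A·d² with d = y − 15.727:
  bottom flange: d = -14.627 cm → contributes +12 261 cm⁴
  web: d = -0.027173 cm → contributes +2296.4 cm⁴
  top flange: d = 14.573 cm → contributes +12 170 cm⁴
  hole: d = -14.627 cm → contributes −60.5 cm⁴
Total I = 26 668 cm⁴.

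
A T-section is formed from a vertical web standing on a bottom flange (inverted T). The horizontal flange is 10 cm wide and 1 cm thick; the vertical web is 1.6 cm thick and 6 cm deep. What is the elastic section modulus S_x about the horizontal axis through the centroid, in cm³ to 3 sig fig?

S_x ≈ 18.7 cm³

Break the section into simple shapes (no overlaps), measuring from the bottom-left corner of the bounding box.
Flange: 10 × 1, A = 10 cm², y = 0.5 cm, Ī = 0.83333 cm⁴.
Web: 1.6 × 6, A = 9.6 cm², y = 4 cm, Ī = 28.8 cm⁴.
Centroid: ȳ = ΣA·y / ΣA = 2.2143 cm.
Transfer each piece to the horizontal axis through the centroid using Ī + A·d² with d = y − 2.2143:
  flange: d = -1.7143 cm → contributes +30.221 cm⁴
  web: d = 1.7857 cm → contributes +59.412 cm⁴
Total I = 89.633 cm⁴.
Extreme fibre distance c = 4.7857 cm; S = I/c = 18.729 cm³.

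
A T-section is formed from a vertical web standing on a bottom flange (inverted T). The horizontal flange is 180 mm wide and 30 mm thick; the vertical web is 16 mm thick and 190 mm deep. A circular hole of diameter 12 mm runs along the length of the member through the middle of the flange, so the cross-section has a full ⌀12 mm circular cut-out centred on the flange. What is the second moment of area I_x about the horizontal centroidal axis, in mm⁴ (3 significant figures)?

I_x ≈ 3.29 × 10⁷ mm⁴

Decompose the section into non-overlapping parts with the origin at the bottom-left of its bounding rectangle.
Flange: 180 × 30, A = 5 400 mm², y = 15 mm, Ī = 405 000 mm⁴.
Web: 16 × 190, A = 3 040 mm², y = 125 mm, Ī = 9 145 333 mm⁴.
Hole (subtracted): ⌀12, A = 113.1 mm², y = 15 mm, Ī = 1017.9 mm⁴.
Centroid: ȳ = ΣA·y / ΣA = 55.159 mm.
Transfer each piece to the horizontal centroidal axis using Ī + A·d² with d = y − 55.159:
  flange: d = -40.159 mm → contributes +9 113 820 mm⁴
  web: d = 69.841 mm → contributes +23 973 744 mm⁴
  hole: d = -40.159 mm → contributes −183 415 mm⁴
Total I = 32 904 149 mm⁴.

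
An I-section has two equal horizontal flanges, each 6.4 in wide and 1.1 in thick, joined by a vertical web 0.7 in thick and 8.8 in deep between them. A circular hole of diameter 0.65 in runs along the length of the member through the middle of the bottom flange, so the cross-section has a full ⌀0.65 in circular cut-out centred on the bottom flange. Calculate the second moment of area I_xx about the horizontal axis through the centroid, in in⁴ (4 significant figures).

I_xx ≈ 377.9 in⁴

Split into non-overlapping primitives; take the origin at the lower-left of the bounding box.
Bottom flange: 6.4 × 1.1, A = 7.04 in², y = 0.55 in, Ī = 0.709867 in⁴.
Web: 0.7 × 8.8, A = 6.16 in², y = 5.5 in, Ī = 39.7525 in⁴.
Top flange: 6.4 × 1.1, A = 7.04 in², y = 10.45 in, Ī = 0.709867 in⁴.
Hole (subtracted): ⌀0.65, A = 0.331831 in², y = 0.55 in, Ī = 0.00876241 in⁴.
Centroid: ȳ = ΣA·y / ΣA = 5.58251 in.
Transfer each piece to the horizontal axis through the centroid using Ī + A·d² with d = y − 5.58251:
  bottom flange: d = -5.03251 in → contributes +179.006 in⁴
  web: d = -0.0825069 in → contributes +39.7945 in⁴
  top flange: d = 4.86749 in → contributes +167.505 in⁴
  hole: d = -5.03251 in → contributes −8.41275 in⁴
Total I = 377.892 in⁴.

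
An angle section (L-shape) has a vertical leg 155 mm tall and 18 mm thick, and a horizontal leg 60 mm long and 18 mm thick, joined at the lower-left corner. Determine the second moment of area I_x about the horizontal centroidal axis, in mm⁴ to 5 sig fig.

Decompose the section into non-overlapping parts with the origin at the bottom-left of its bounding rectangle.
Vertical leg: 18 × 155, A = 2 790 mm², y = 77.5 mm, Ī = 5 585 813 mm⁴.
Horizontal leg (remainder): 42 × 18, A = 756 mm², y = 9 mm, Ī = 20 412 mm⁴.
Centroid: ȳ = ΣA·y / ΣA = 62.89594 mm.
Transfer each piece to the horizontal centroidal axis using Ī + A·d² with d = y − 62.89594:
  vertical leg: d = 14.60406 mm → contributes +6 180 860 mm⁴
  horizontal leg (remainder): d = -53.89594 mm → contributes +2 216 420 mm⁴
Total I = 8 397 280 mm⁴.

I_x ≈ 8.3973 × 10⁶ mm⁴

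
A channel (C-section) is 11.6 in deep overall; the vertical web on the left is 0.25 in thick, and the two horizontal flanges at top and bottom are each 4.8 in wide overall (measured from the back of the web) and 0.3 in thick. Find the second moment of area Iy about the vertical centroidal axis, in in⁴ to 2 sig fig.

Decompose the section into non-overlapping parts with the origin at the bottom-left of its bounding rectangle.
Web: 0.25 × 11.6, A = 2.9 in², x = 0.125 in, Ī = 0.0151 in⁴.
Top flange (beyond web): 4.55 × 0.3, A = 1.365 in², x = 2.525 in, Ī = 2.355 in⁴.
Bottom flange (beyond web): 4.55 × 0.3, A = 1.365 in², x = 2.525 in, Ī = 2.355 in⁴.
Centroid: x̄ = ΣA·x / ΣA = 1.289 in.
Transfer each piece to the vertical centroidal axis using Ī + A·d² with d = x − 1.289:
  web: d = -1.164 in → contributes +3.943 in⁴
  top flange (beyond web): d = 1.236 in → contributes +4.441 in⁴
  bottom flange (beyond web): d = 1.236 in → contributes +4.441 in⁴
Total I = 12.82 in⁴.

Iy ≈ 13 in⁴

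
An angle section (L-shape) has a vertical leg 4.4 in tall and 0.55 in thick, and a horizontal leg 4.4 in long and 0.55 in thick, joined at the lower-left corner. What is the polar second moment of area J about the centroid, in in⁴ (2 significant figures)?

Split into non-overlapping primitives; take the origin at the lower-left of the bounding box.
Vertical leg: 0.55 × 4.4, A = 2.42 in², y = 2.2 in, Ī = 3.904 in⁴.
Horizontal leg (remainder): 3.85 × 0.55, A = 2.118 in², y = 0.275 in, Ī = 0.05338 in⁴.
Centroid: ȳ = ΣA·y / ΣA = 1.302 in.
Transfer each piece to the centroidal x-axis using Ī + A·d² with d = y − 1.302:
  vertical leg: d = 0.8983 in → contributes +5.857 in⁴
  horizontal leg (remainder): d = -1.027 in → contributes +2.285 in⁴
Total I = 8.143 in⁴.
For the y-axis: x̄ = 1.302 in.
Repeating about the centroidal y-axis gives I_y = 8.143 in⁴.
Polar second moment: J = I_x + I_y = 16.29 in⁴.

J ≈ 16 in⁴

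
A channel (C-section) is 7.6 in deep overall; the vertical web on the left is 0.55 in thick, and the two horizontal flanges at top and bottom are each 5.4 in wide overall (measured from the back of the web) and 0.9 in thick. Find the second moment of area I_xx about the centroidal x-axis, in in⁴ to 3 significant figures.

Split into non-overlapping primitives; take the origin at the lower-left of the bounding box.
Web: 0.55 × 7.6, A = 4.18 in², y = 3.8 in, Ī = 20.12 in⁴.
Top flange (beyond web): 4.85 × 0.9, A = 4.365 in², y = 7.15 in, Ī = 0.29464 in⁴.
Bottom flange (beyond web): 4.85 × 0.9, A = 4.365 in², y = 0.45 in, Ī = 0.29464 in⁴.
By symmetry the centroid is at mid-height, ȳ = 3.8 in.
Transfer each piece to the centroidal x-axis using Ī + A·d² with d = y − 3.8:
  web: d = 0 in → contributes +20.12 in⁴
  top flange (beyond web): d = 3.35 in → contributes +49.281 in⁴
  bottom flange (beyond web): d = -3.35 in → contributes +49.281 in⁴
Total I = 118.68 in⁴.

I_xx ≈ 119 in⁴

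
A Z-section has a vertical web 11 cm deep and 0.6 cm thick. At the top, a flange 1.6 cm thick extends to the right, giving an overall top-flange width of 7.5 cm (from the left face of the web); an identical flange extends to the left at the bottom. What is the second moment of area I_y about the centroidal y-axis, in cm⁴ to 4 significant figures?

I_y ≈ 398.3 cm⁴

Split into non-overlapping primitives; take the origin at the lower-left of the bounding box.
Web: 0.6 × 11, A = 6.6 cm², x = 7.2 cm, Ī = 0.198 cm⁴.
Top flange (beyond web): 6.9 × 1.6, A = 11.04 cm², x = 10.95 cm, Ī = 43.8012 cm⁴.
Bottom flange (beyond web): 6.9 × 1.6, A = 11.04 cm², x = 3.45 cm, Ī = 43.8012 cm⁴.
Centroid: x̄ = ΣA·x / ΣA = 7.2 cm.
Transfer each piece to the centroidal y-axis using Ī + A·d² with d = x − 7.2:
  web: d = 0 cm → contributes +0.198 cm⁴
  top flange (beyond web): d = 3.75 cm → contributes +199.051 cm⁴
  bottom flange (beyond web): d = -3.75 cm → contributes +199.051 cm⁴
Total I = 398.3 cm⁴.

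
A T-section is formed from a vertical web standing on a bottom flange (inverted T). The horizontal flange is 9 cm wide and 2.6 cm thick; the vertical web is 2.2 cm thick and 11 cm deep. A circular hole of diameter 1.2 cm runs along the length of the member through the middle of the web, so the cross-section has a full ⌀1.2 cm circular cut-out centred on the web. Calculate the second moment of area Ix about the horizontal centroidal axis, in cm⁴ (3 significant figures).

Ix ≈ 794 cm⁴

Treat the section as a set of non-overlapping primitives; coordinates are from the bounding-box lower-left.
Flange: 9 × 2.6, A = 23.4 cm², y = 1.3 cm, Ī = 13.182 cm⁴.
Web: 2.2 × 11, A = 24.2 cm², y = 8.1 cm, Ī = 244.02 cm⁴.
Hole (subtracted): ⌀1.2, A = 1.131 cm², y = 8.1 cm, Ī = 0.10179 cm⁴.
Centroid: ȳ = ΣA·y / ΣA = 4.6758 cm.
Transfer each piece to the horizontal centroidal axis using Ī + A·d² with d = y − 4.6758:
  flange: d = -3.3758 cm → contributes +279.85 cm⁴
  web: d = 3.4242 cm → contributes +527.77 cm⁴
  hole: d = 3.4242 cm → contributes −13.363 cm⁴
Total I = 794.25 cm⁴.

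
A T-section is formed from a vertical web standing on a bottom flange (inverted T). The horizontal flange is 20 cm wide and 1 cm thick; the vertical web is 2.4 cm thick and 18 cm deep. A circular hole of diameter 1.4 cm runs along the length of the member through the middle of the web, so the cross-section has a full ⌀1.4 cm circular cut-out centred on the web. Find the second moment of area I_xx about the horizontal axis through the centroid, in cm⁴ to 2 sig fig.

Split into non-overlapping primitives; take the origin at the lower-left of the bounding box.
Flange: 20 × 1, A = 20 cm², y = 0.5 cm, Ī = 1.667 cm⁴.
Web: 2.4 × 18, A = 43.2 cm², y = 10 cm, Ī = 1 166 cm⁴.
Hole (subtracted): ⌀1.4, A = 1.539 cm², y = 10 cm, Ī = 0.1886 cm⁴.
Centroid: ȳ = ΣA·y / ΣA = 6.919 cm.
Transfer each piece to the horizontal axis through the centroid using Ī + A·d² with d = y − 6.919:
  flange: d = -6.419 cm → contributes +825.6 cm⁴
  web: d = 3.081 cm → contributes +1 577 cm⁴
  hole: d = 3.081 cm → contributes −14.8 cm⁴
Total I = 2 387 cm⁴.

I_xx ≈ 2400 cm⁴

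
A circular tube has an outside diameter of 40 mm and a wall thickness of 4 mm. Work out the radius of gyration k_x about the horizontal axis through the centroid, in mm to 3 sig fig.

Split into non-overlapping primitives; take the origin at the lower-left of the bounding box.
Outer circle: ⌀40, A = 1256.6 mm², y = 20 mm, Ī = 125 664 mm⁴.
Bore (subtracted): ⌀32, A = 804.25 mm², y = 20 mm, Ī = 51 472 mm⁴.
By symmetry the centroid is at mid-height, ȳ = 20 mm.
All pieces are centred on the horizontal axis through the centroid, so I = ΣĪ (holes subtracted) = 74 192 mm⁴.
Radius of gyration: k = √(I/A) = √(74 192 / 452.39) = 12.806 mm.

k_x ≈ 12.8 mm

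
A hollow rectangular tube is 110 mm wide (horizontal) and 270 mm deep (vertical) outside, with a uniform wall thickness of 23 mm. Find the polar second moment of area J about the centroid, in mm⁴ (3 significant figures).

J ≈ 1.46 × 10⁸ mm⁴

Treat the section as a set of non-overlapping primitives; coordinates are from the bounding-box lower-left.
Outer rectangle: 110 × 270, A = 29 700 mm², y = 135 mm, Ī = 180 427 500 mm⁴.
Inner void (subtracted): 64 × 224, A = 14 336 mm², y = 135 mm, Ī = 59 943 595 mm⁴.
By symmetry the centroid is at mid-height, ȳ = 135 mm.
All pieces are centred on the centroidal x-axis, so I = ΣĪ (holes subtracted) = 120 483 905 mm⁴.
Repeating about the centroidal y-axis gives I_y = 25 054 145 mm⁴.
Polar second moment: J = I_x + I_y = 145 538 051 mm⁴.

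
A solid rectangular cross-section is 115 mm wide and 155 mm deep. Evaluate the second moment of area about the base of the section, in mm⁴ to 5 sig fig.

I_base ≈ 1.4275 × 10⁸ mm⁴

The section: 115 × 155, A = 17 825 mm², y = 77.5 mm, Ī = 35 687 135 mm⁴.
Transfer it to the base of the section using Ī + A·d² with d = y − 0:
  the section: d = 77.5 mm → contributes +142 748 542 mm⁴
Total I = 142 748 542 mm⁴.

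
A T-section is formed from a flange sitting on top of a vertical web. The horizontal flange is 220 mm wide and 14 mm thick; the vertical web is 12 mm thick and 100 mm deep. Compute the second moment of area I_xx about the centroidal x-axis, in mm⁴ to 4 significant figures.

I_xx ≈ 3.856 × 10⁶ mm⁴

Decompose the section into non-overlapping parts with the origin at the bottom-left of its bounding rectangle.
Flange: 220 × 14, A = 3 080 mm², y = 107 mm, Ī = 50306.7 mm⁴.
Web: 12 × 100, A = 1 200 mm², y = 50 mm, Ī = 1 000 000 mm⁴.
Centroid: ȳ = ΣA·y / ΣA = 91.0187 mm.
Transfer each piece to the centroidal x-axis using Ī + A·d² with d = y − 91.0187:
  flange: d = 15.9813 mm → contributes +836 945 mm⁴
  web: d = -41.0187 mm → contributes +3 019 040 mm⁴
Total I = 3 855 985 mm⁴.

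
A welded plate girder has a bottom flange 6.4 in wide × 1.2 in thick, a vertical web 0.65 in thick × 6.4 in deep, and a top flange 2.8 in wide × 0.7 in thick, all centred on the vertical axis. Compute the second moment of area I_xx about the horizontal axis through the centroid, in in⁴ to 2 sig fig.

I_xx ≈ 120 in⁴

Break the section into simple shapes (no overlaps), measuring from the bottom-left corner of the bounding box.
Bottom plate: 6.4 × 1.2, A = 7.68 in², y = 0.6 in, Ī = 0.9216 in⁴.
Web plate: 0.65 × 6.4, A = 4.16 in², y = 4.4 in, Ī = 14.2 in⁴.
Top plate: 2.8 × 0.7, A = 1.96 in², y = 7.95 in, Ī = 0.08003 in⁴.
Centroid: ȳ = ΣA·y / ΣA = 2.789 in.
Transfer each piece to the horizontal axis through the centroid using Ī + A·d² with d = y − 2.789:
  bottom plate: d = -2.189 in → contributes +37.74 in⁴
  web plate: d = 1.611 in → contributes +24.99 in⁴
  top plate: d = 5.161 in → contributes +52.28 in⁴
Total I = 115 in⁴.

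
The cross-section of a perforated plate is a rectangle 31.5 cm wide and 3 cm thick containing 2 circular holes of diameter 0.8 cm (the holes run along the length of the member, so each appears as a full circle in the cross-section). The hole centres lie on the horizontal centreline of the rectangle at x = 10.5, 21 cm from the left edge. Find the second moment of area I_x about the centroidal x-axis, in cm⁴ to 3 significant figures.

Break the section into simple shapes (no overlaps), measuring from the bottom-left corner of the bounding box.
Plate: 31.5 × 3, A = 94.5 cm², y = 1.5 cm, Ī = 70.875 cm⁴.
Hole 1 (subtracted): ⌀0.8, A = 0.50265 cm², y = 1.5 cm, Ī = 0.020106 cm⁴.
Hole 2 (subtracted): ⌀0.8, A = 0.50265 cm², y = 1.5 cm, Ī = 0.020106 cm⁴.
By symmetry the centroid is at mid-height, ȳ = 1.5 cm.
All pieces are centred on the centroidal x-axis, so I = ΣĪ (holes subtracted) = 70.835 cm⁴.

I_x ≈ 70.8 cm⁴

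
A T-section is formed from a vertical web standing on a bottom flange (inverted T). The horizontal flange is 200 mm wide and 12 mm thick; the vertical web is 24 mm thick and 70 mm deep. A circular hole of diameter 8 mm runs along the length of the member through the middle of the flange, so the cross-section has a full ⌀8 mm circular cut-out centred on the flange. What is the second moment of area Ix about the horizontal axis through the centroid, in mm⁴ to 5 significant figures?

Decompose the section into non-overlapping parts with the origin at the bottom-left of its bounding rectangle.
Flange: 200 × 12, A = 2 400 mm², y = 6 mm, Ī = 28 800 mm⁴.
Web: 24 × 70, A = 1 680 mm², y = 47 mm, Ī = 686 000 mm⁴.
Hole (subtracted): ⌀8, A = 50.26548 mm², y = 6 mm, Ī = 201.0619 mm⁴.
Centroid: ȳ = ΣA·y / ΣA = 23.09294 mm.
Transfer each piece to the horizontal axis through the centroid using Ī + A·d² with d = y − 23.09294:
  flange: d = -17.09294 mm → contributes +730004.4 mm⁴
  web: d = 23.90706 mm → contributes +1 646 200 mm⁴
  hole: d = -17.09294 mm → contributes −14887.05 mm⁴
Total I = 2 361 317 mm⁴.

Ix ≈ 2.3613 × 10⁶ mm⁴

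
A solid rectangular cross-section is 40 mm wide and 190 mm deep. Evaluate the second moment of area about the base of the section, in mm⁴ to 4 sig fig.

I_base ≈ 9.145 × 10⁷ mm⁴

The section: 40 × 190, A = 7 600 mm², y = 95 mm, Ī = 22 863 333 mm⁴.
Transfer it to the base of the section using Ī + A·d² with d = y − 0:
  the section: d = 95 mm → contributes +91 453 333 mm⁴
Total I = 91 453 333 mm⁴.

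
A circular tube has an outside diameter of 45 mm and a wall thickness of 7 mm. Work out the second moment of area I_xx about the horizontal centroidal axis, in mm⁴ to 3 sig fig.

I_xx ≈ 1.56 × 10⁵ mm⁴

Break the section into simple shapes (no overlaps), measuring from the bottom-left corner of the bounding box.
Outer circle: ⌀45, A = 1590.4 mm², y = 22.5 mm, Ī = 201 289 mm⁴.
Bore (subtracted): ⌀31, A = 754.77 mm², y = 22.5 mm, Ī = 45 333 mm⁴.
By symmetry the centroid is at mid-height, ȳ = 22.5 mm.
All pieces are centred on the horizontal centroidal axis, so I = ΣĪ (holes subtracted) = 155 956 mm⁴.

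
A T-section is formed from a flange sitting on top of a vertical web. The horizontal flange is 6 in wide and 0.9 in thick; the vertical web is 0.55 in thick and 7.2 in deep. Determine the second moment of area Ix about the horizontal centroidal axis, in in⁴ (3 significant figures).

Break the section into simple shapes (no overlaps), measuring from the bottom-left corner of the bounding box.
Flange: 6 × 0.9, A = 5.4 in², y = 7.65 in, Ī = 0.3645 in⁴.
Web: 0.55 × 7.2, A = 3.96 in², y = 3.6 in, Ī = 17.107 in⁴.
Centroid: ȳ = ΣA·y / ΣA = 5.9365 in.
Transfer each piece to the horizontal centroidal axis using Ī + A·d² with d = y − 5.9365:
  flange: d = 1.7135 in → contributes +16.219 in⁴
  web: d = -2.3365 in → contributes +38.726 in⁴
Total I = 54.945 in⁴.

Ix ≈ 54.9 in⁴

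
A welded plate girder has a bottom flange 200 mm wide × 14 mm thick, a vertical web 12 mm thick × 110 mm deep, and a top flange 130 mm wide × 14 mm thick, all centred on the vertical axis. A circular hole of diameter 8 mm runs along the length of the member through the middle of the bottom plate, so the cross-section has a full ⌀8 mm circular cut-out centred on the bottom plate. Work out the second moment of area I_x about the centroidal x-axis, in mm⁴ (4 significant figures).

Split into non-overlapping primitives; take the origin at the lower-left of the bounding box.
Bottom plate: 200 × 14, A = 2 800 mm², y = 7 mm, Ī = 45733.3 mm⁴.
Web plate: 12 × 110, A = 1 320 mm², y = 69 mm, Ī = 1 331 000 mm⁴.
Top plate: 130 × 14, A = 1 820 mm², y = 131 mm, Ī = 29726.7 mm⁴.
Hole (subtracted): ⌀8, A = 50.2655 mm², y = 7 mm, Ī = 201.062 mm⁴.
Centroid: ȳ = ΣA·y / ΣA = 59.2129 mm.
Transfer each piece to the centroidal x-axis using Ī + A·d² with d = y − 59.2129:
  bottom plate: d = -52.2129 mm → contributes +7 679 051 mm⁴
  web plate: d = 9.78712 mm → contributes +1 457 440 mm⁴
  top plate: d = 71.7871 mm → contributes +9 408 898 mm⁴
  hole: d = -52.2129 mm → contributes −137 234 mm⁴
Total I = 18 408 154 mm⁴.

I_x ≈ 1.841 × 10⁷ mm⁴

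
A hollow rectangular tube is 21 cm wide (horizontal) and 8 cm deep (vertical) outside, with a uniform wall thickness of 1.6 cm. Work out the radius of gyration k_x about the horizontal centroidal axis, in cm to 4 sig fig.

k_x ≈ 2.978 cm

Decompose the section into non-overlapping parts with the origin at the bottom-left of its bounding rectangle.
Outer rectangle: 21 × 8, A = 168 cm², y = 4 cm, Ī = 896 cm⁴.
Inner void (subtracted): 17.8 × 4.8, A = 85.44 cm², y = 4 cm, Ī = 164.045 cm⁴.
By symmetry the centroid is at mid-height, ȳ = 4 cm.
All pieces are centred on the horizontal centroidal axis, so I = ΣĪ (holes subtracted) = 731.955 cm⁴.
Radius of gyration: k = √(I/A) = √(731.955 / 82.56) = 2.97754 cm.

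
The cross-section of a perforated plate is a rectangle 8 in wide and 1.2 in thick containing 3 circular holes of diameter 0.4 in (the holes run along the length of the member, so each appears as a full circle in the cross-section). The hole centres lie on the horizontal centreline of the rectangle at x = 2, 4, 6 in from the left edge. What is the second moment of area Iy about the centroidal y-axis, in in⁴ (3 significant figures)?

Break the section into simple shapes (no overlaps), measuring from the bottom-left corner of the bounding box.
Plate: 8 × 1.2, A = 9.6 in², x = 4 in, Ī = 51.2 in⁴.
Hole 1 (subtracted): ⌀0.4, A = 0.12566 in², x = 2 in, Ī = 0.0012566 in⁴.
Hole 2 (subtracted): ⌀0.4, A = 0.12566 in², x = 4 in, Ī = 0.0012566 in⁴.
Hole 3 (subtracted): ⌀0.4, A = 0.12566 in², x = 6 in, Ī = 0.0012566 in⁴.
By symmetry the centroid is at mid-width, x̄ = 4 in.
Transfer each piece to the centroidal y-axis using Ī + A·d² with d = x − 4:
  plate: d = 0 in → contributes +51.2 in⁴
  hole 1: d = -2 in → contributes −0.50391 in⁴
  hole 2: d = 0 in → contributes −0.0012566 in⁴
  hole 3: d = 2 in → contributes −0.50391 in⁴
Total I = 50.191 in⁴.

Iy ≈ 50.2 in⁴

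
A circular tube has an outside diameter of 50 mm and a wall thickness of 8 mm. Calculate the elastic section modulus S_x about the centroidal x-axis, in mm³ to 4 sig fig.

Split into non-overlapping primitives; take the origin at the lower-left of the bounding box.
Outer circle: ⌀50, A = 1963.5 mm², y = 25 mm, Ī = 306 796 mm⁴.
Bore (subtracted): ⌀34, A = 907.92 mm², y = 25 mm, Ī = 65597.2 mm⁴.
By symmetry the centroid is at mid-height, ȳ = 25 mm.
All pieces are centred on the centroidal x-axis, so I = ΣĪ (holes subtracted) = 241 199 mm⁴.
Extreme fibre distance c = 25 mm; S = I/c = 9647.96 mm³.

S_x ≈ 9648 mm³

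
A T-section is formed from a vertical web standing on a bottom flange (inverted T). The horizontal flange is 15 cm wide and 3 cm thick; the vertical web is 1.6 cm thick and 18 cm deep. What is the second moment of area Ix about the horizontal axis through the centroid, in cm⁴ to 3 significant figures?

Ix ≈ 2750 cm⁴

Break the section into simple shapes (no overlaps), measuring from the bottom-left corner of the bounding box.
Flange: 15 × 3, A = 45 cm², y = 1.5 cm, Ī = 33.75 cm⁴.
Web: 1.6 × 18, A = 28.8 cm², y = 12 cm, Ī = 777.6 cm⁴.
Centroid: ȳ = ΣA·y / ΣA = 5.5976 cm.
Transfer each piece to the horizontal axis through the centroid using Ī + A·d² with d = y − 5.5976:
  flange: d = -4.0976 cm → contributes +789.3 cm⁴
  web: d = 6.4024 cm → contributes +1958.1 cm⁴
Total I = 2747.4 cm⁴.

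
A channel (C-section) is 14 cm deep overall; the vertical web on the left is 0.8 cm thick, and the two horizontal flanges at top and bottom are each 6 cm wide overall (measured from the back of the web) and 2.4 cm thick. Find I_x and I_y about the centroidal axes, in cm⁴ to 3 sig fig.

I_x ≈ 1030 cm⁴, I_y ≈ 126 cm⁴

Break the section into simple shapes (no overlaps), measuring from the bottom-left corner of the bounding box.
Web: 0.8 × 14, A = 11.2 cm², y = 7 cm, Ī = 182.93 cm⁴.
Top flange (beyond web): 5.2 × 2.4, A = 12.48 cm², y = 12.8 cm, Ī = 5.9904 cm⁴.
Bottom flange (beyond web): 5.2 × 2.4, A = 12.48 cm², y = 1.2 cm, Ī = 5.9904 cm⁴.
By symmetry the centroid is at mid-height, ȳ = 7 cm.
Transfer each piece to the centroidal x-axis using Ī + A·d² with d = y − 7:
  web: d = 0 cm → contributes +182.93 cm⁴
  top flange (beyond web): d = 5.8 cm → contributes +425.82 cm⁴
  bottom flange (beyond web): d = -5.8 cm → contributes +425.82 cm⁴
Total I = 1034.6 cm⁴.
For the y-axis: x̄ = 2.4708 cm.
Repeating about the centroidal y-axis gives I_y = 126.42 cm⁴.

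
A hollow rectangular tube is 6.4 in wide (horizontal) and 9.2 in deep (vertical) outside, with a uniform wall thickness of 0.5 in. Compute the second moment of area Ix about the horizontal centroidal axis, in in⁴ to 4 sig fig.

Ix ≈ 167.2 in⁴

Treat the section as a set of non-overlapping primitives; coordinates are from the bounding-box lower-left.
Outer rectangle: 6.4 × 9.2, A = 58.88 in², y = 4.6 in, Ī = 415.3 in⁴.
Inner void (subtracted): 5.4 × 8.2, A = 44.28 in², y = 4.6 in, Ī = 248.116 in⁴.
By symmetry the centroid is at mid-height, ȳ = 4.6 in.
All pieces are centred on the horizontal centroidal axis, so I = ΣĪ (holes subtracted) = 167.185 in⁴.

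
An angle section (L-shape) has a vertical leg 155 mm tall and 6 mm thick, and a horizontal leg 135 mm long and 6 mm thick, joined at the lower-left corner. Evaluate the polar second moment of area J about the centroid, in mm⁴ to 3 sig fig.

Split into non-overlapping primitives; take the origin at the lower-left of the bounding box.
Vertical leg: 6 × 155, A = 930 mm², y = 77.5 mm, Ī = 1 861 938 mm⁴.
Horizontal leg (remainder): 129 × 6, A = 774 mm², y = 3 mm, Ī = 2 322 mm⁴.
Centroid: ȳ = ΣA·y / ΣA = 43.66 mm.
Transfer each piece to the centroidal x-axis using Ī + A·d² with d = y − 43.66:
  vertical leg: d = 33.84 mm → contributes +2 926 910 mm⁴
  horizontal leg (remainder): d = -40.66 mm → contributes +1 281 940 mm⁴
Total I = 4 208 849 mm⁴.
For the y-axis: x̄ = 33.66 mm.
Repeating about the centroidal y-axis gives I_y = 3 000 829 mm⁴.
Polar second moment: J = I_x + I_y = 7 209 679 mm⁴.

J ≈ 7.21 × 10⁶ mm⁴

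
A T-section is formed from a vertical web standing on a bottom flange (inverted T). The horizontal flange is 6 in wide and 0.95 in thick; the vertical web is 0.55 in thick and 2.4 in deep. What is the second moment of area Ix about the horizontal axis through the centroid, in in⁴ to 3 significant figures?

Ix ≈ 4.07 in⁴

Decompose the section into non-overlapping parts with the origin at the bottom-left of its bounding rectangle.
Flange: 6 × 0.95, A = 5.7 in², y = 0.475 in, Ī = 0.42869 in⁴.
Web: 0.55 × 2.4, A = 1.32 in², y = 2.15 in, Ī = 0.6336 in⁴.
Centroid: ȳ = ΣA·y / ΣA = 0.78996 in.
Transfer each piece to the horizontal axis through the centroid using Ī + A·d² with d = y − 0.78996:
  flange: d = -0.31496 in → contributes +0.99412 in⁴
  web: d = 1.36 in → contributes +3.0752 in⁴
Total I = 4.0693 in⁴.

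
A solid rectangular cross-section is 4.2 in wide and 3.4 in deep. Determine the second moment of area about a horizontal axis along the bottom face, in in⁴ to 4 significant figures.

I_base ≈ 55.03 in⁴

The section: 4.2 × 3.4, A = 14.28 in², y = 1.7 in, Ī = 13.7564 in⁴.
Transfer it to the bottom edge using Ī + A·d² with d = y − 0:
  the section: d = 1.7 in → contributes +55.0256 in⁴
Total I = 55.0256 in⁴.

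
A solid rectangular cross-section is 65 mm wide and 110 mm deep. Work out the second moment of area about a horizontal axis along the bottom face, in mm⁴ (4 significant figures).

The section: 65 × 110, A = 7 150 mm², y = 55 mm, Ī = 7 209 583 mm⁴.
Transfer it to the bottom edge using Ī + A·d² with d = y − 0:
  the section: d = 55 mm → contributes +28 838 333 mm⁴
Total I = 28 838 333 mm⁴.

I_base ≈ 2.884 × 10⁷ mm⁴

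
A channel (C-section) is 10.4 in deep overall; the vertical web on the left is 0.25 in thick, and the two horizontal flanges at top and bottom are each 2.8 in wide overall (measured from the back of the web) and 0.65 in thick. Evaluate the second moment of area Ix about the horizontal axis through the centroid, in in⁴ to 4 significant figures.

Decompose the section into non-overlapping parts with the origin at the bottom-left of its bounding rectangle.
Web: 0.25 × 10.4, A = 2.6 in², y = 5.2 in, Ī = 23.4347 in⁴.
Top flange (beyond web): 2.55 × 0.65, A = 1.6575 in², y = 10.075 in, Ī = 0.0583578 in⁴.
Bottom flange (beyond web): 2.55 × 0.65, A = 1.6575 in², y = 0.325 in, Ī = 0.0583578 in⁴.
By symmetry the centroid is at mid-height, ȳ = 5.2 in.
Transfer each piece to the horizontal axis through the centroid using Ī + A·d² with d = y − 5.2:
  web: d = 0 in → contributes +23.4347 in⁴
  top flange (beyond web): d = 4.875 in → contributes +39.4499 in⁴
  bottom flange (beyond web): d = -4.875 in → contributes +39.4499 in⁴
Total I = 102.334 in⁴.

Ix ≈ 102.3 in⁴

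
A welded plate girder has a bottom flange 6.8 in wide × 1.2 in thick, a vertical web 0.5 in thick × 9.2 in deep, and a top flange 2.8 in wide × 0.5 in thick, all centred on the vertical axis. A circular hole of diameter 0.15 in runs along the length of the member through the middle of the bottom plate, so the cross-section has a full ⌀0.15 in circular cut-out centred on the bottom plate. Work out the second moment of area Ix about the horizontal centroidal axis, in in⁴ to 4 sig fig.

Split into non-overlapping primitives; take the origin at the lower-left of the bounding box.
Bottom plate: 6.8 × 1.2, A = 8.16 in², y = 0.6 in, Ī = 0.9792 in⁴.
Web plate: 0.5 × 9.2, A = 4.6 in², y = 5.8 in, Ī = 32.4453 in⁴.
Top plate: 2.8 × 0.5, A = 1.4 in², y = 10.65 in, Ī = 0.0291667 in⁴.
Hole (subtracted): ⌀0.15, A = 0.0176715 in², y = 0.6 in, Ī = 0.0000248505 in⁴.
Centroid: ȳ = ΣA·y / ΣA = 3.28626 in.
Transfer each piece to the horizontal centroidal axis using Ī + A·d² with d = y − 3.28626:
  bottom plate: d = -2.68626 in → contributes +59.8618 in⁴
  web plate: d = 2.51374 in → contributes +61.5122 in⁴
  top plate: d = 7.36374 in → contributes +75.9437 in⁴
  hole: d = -2.68626 in → contributes −0.127542 in⁴
Total I = 197.19 in⁴.

Ix ≈ 197.2 in⁴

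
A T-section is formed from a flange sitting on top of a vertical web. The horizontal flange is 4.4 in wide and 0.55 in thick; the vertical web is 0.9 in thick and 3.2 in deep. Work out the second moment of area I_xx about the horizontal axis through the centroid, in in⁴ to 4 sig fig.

I_xx ≈ 7.142 in⁴

Break the section into simple shapes (no overlaps), measuring from the bottom-left corner of the bounding box.
Flange: 4.4 × 0.55, A = 2.42 in², y = 3.475 in, Ī = 0.0610042 in⁴.
Web: 0.9 × 3.2, A = 2.88 in², y = 1.6 in, Ī = 2.4576 in⁴.
Centroid: ȳ = ΣA·y / ΣA = 2.45613 in.
Transfer each piece to the horizontal axis through the centroid using Ī + A·d² with d = y − 2.45613:
  flange: d = 1.01887 in → contributes +2.57319 in⁴
  web: d = -0.856132 in → contributes +4.56853 in⁴
Total I = 7.14172 in⁴.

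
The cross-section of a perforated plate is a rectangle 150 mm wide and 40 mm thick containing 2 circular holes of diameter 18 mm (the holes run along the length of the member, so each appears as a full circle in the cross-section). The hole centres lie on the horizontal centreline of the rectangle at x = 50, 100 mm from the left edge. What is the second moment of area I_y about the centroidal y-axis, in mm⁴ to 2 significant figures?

I_y ≈ 1.1 × 10⁷ mm⁴

Break the section into simple shapes (no overlaps), measuring from the bottom-left corner of the bounding box.
Plate: 150 × 40, A = 6 000 mm², x = 75 mm, Ī = 11 250 000 mm⁴.
Hole 1 (subtracted): ⌀18, A = 254.5 mm², x = 50 mm, Ī = 5 153 mm⁴.
Hole 2 (subtracted): ⌀18, A = 254.5 mm², x = 100 mm, Ī = 5 153 mm⁴.
By symmetry the centroid is at mid-width, x̄ = 75 mm.
Transfer each piece to the centroidal y-axis using Ī + A·d² with d = x − 75:
  plate: d = 0 mm → contributes +11 250 000 mm⁴
  hole 1: d = -25 mm → contributes −164 196 mm⁴
  hole 2: d = 25 mm → contributes −164 196 mm⁴
Total I = 10 921 608 mm⁴.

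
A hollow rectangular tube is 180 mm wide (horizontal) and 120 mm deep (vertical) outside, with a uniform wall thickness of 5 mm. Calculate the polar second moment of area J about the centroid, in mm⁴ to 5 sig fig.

Split into non-overlapping primitives; take the origin at the lower-left of the bounding box.
Outer rectangle: 180 × 120, A = 21 600 mm², y = 60 mm, Ī = 25 920 000 mm⁴.
Inner void (subtracted): 170 × 110, A = 18 700 mm², y = 60 mm, Ī = 18 855 833 mm⁴.
By symmetry the centroid is at mid-height, ȳ = 60 mm.
All pieces are centred on the centroidal x-axis, so I = ΣĪ (holes subtracted) = 7 064 167 mm⁴.
Repeating about the centroidal y-axis gives I_y = 13 284 167 mm⁴.
Polar second moment: J = I_x + I_y = 20 348 333 mm⁴.

J ≈ 2.0348 × 10⁷ mm⁴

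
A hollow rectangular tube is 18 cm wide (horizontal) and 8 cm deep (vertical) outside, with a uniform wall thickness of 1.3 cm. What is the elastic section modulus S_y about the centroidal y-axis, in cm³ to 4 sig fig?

Split into non-overlapping primitives; take the origin at the lower-left of the bounding box.
Outer rectangle: 18 × 8, A = 144 cm², x = 9 cm, Ī = 3 888 cm⁴.
Inner void (subtracted): 15.4 × 5.4, A = 83.16 cm², x = 9 cm, Ī = 1643.52 cm⁴.
By symmetry the centroid is at mid-width, x̄ = 9 cm.
All pieces are centred on the centroidal y-axis, so I = ΣĪ (holes subtracted) = 2244.48 cm⁴.
Extreme fibre distance c = 9 cm; S = I/c = 249.387 cm³.

S_y ≈ 249.4 cm³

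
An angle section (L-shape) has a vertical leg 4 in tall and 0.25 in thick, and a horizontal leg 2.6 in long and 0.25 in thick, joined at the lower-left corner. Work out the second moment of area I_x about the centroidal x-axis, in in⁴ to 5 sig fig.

Decompose the section into non-overlapping parts with the origin at the bottom-left of its bounding rectangle.
Vertical leg: 0.25 × 4, A = 1 in², y = 2 in, Ī = 1.333333 in⁴.
Horizontal leg (remainder): 2.35 × 0.25, A = 0.5875 in², y = 0.125 in, Ī = 0.003059896 in⁴.
Centroid: ȳ = ΣA·y / ΣA = 1.306102 in.
Transfer each piece to the centroidal x-axis using Ī + A·d² with d = y − 1.306102:
  vertical leg: d = 0.6938976 in → contributes +1.814827 in⁴
  horizontal leg (remainder): d = -1.181102 in → contributes +0.822624 in⁴
Total I = 2.637451 in⁴.

I_x ≈ 2.6375 in⁴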